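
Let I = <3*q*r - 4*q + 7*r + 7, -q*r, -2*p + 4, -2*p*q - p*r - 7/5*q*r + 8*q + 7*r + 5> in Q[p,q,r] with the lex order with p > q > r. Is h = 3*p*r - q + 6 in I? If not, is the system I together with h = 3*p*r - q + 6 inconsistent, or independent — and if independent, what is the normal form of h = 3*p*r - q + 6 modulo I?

3*p*r - q + 6 lies in I (it reduces to 0).

First compute the reduced Gröbner basis of I by Buchberger's algorithm.
f_1 = 3*q*r - 4*q + 7*r + 7, LT = q*r.
f_2 = -q*r, LT = q*r.
f_3 = -2*p + 4, LT = p.
f_4 = -2*p*q - p*r - 7/5*q*r + 8*q + 7*r + 5, LT = p*q.

S(f_1,f_2): lcm = q*r. S = -4/3*q + 7/3*r + 7/3.
  reduce S modulo (f_1, f_2, f_3, f_4):
  remainder -4/3*q + 7/3*r + 7/3 ≠ 0; add k_5 = -4/3*q + 7/3*r + 7/3 to the basis.

S(f_1,f_4): lcm = p*q*r. S = -4/3*p*q - 1/2*p*r**2 + 7/3*p*r + 7/3*p - 7/10*q*r**2 + 4*q*r + 7/2*r**2 + 5/2*r.
  reduce S modulo (f_1, f_2, f_3, f_4, k_5):
  remainder 62/15*r**2 + 62/15*r ≠ 0; add k_6 = 62/15*r**2 + 62/15*r to the basis.

S(f_3,f_4): lcm = p*q. S = -1/2*p*r - 7/10*q*r + 2*q + 7/2*r + 5/2.
  reduce S modulo (f_1, f_2, f_3, f_4, k_5, k_6):
  remainder 6*r + 6 ≠ 0; add k_7 = 6*r + 6 to the basis.

The other S-polynomials (S(f_1,f_3), S(f_2,f_3), S(f_2,f_4), S(f_1,k_5), S(f_2,k_5), S(f_3,k_5), S(f_4,k_5), S(f_1,k_6), S(f_2,k_6), S(f_3,k_6), S(f_4,k_6), S(k_5,k_6), S(f_1,k_7), S(f_2,k_7), S(f_3,k_7), S(f_4,k_7), S(k_5,k_7), S(k_6,k_7)) all reduce to 0 modulo the current basis, so we have a Gröbner basis.
Inter-reduce: drop elements whose leading term is divisible by another's, tail-reduce, and make monic.
Reduced Gröbner basis: {p - 2, q, r + 1}.
Label its elements g_1 = p - 2, g_2 = q, g_3 = r + 1.

Reduce h = 3*p*r - q + 6 modulo G:
  leading term p*r: subtract (3*r)·g_1 from 3*p*r - q + 6 → -q + 6*r + 6
  leading term q: subtract (-1)·g_2 from -q + 6*r + 6 → 6*r + 6
  leading term r: subtract (6)·g_3 from 6*r + 6 → 0
  normal form = 0.
Since the normal form is 0, h ∈ I.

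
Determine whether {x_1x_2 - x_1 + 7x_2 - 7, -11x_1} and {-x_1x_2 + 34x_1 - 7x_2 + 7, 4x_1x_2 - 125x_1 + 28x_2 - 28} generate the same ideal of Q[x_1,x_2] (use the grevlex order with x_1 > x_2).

Yes, the ideals are equal.

For a fixed monomial order, each ideal has a unique reduced Gröbner basis; comparing bases decides equality.
Buchberger on the first generating set:
f_1 = x_1x_2 - x_1 + 7x_2 - 7, LT = x_1x_2.
f_2 = -11x_1, LT = x_1.

S(f_1,f_2): lcm = x_1x_2. S = -x_1 + 7x_2 - 7.
  leading term x_1: subtract (\tfrac{1}{11})·f_2 from -x_1 + 7x_2 - 7 → 7x_2 - 7
  leading term x_2: no divisor's leading term divides it; move 7x_2 to the remainder.
  leading term 1: no divisor's leading term divides it; move -7 to the remainder.
  remainder 7x_2 - 7 ≠ 0; add g_3 = 7x_2 - 7 to the basis.

S(f_1,g_3): lcm = x_1x_2. S = 7x_2 - 7.
  leading term x_2: subtract (1)·g_3 from 7x_2 - 7 → 0
  remainder 0.

S(f_2,g_3): leading monomials are coprime, so the S-polynomial reduces to 0 (Buchberger's first criterion).
Every S-polynomial of the final basis reduces to 0, so we have a Gröbner basis.
Inter-reduce: drop elements whose leading term is divisible by another's, tail-reduce, and make monic.
Reduced Gröbner basis: {x_1, x_2 - 1}.

Buchberger on the second generating set:
h_1 = -x_1x_2 + 34x_1 - 7x_2 + 7, LT = x_1x_2.
h_2 = 4x_1x_2 - 125x_1 + 28x_2 - 28, LT = x_1x_2.

S(h_1,h_2): lcm = x_1x_2. S = -\tfrac{11}{4}x_1.
  leading term x_1: no divisor's leading term divides it; move -\tfrac{11}{4}x_1 to the remainder.
  remainder -\tfrac{11}{4}x_1 ≠ 0; add k_3 = -\tfrac{11}{4}x_1 to the basis.

S(h_1,k_3): lcm = x_1x_2. S = -34x_1 + 7x_2 - 7.
  leading term x_1: subtract (\tfrac{136}{11})·k_3 from -34x_1 + 7x_2 - 7 → 7x_2 - 7
  leading term x_2: no divisor's leading term divides it; move 7x_2 to the remainder.
  leading term 1: no divisor's leading term divides it; move -7 to the remainder.
  remainder 7x_2 - 7 ≠ 0; add k_4 = 7x_2 - 7 to the basis.

S(h_2,k_3): lcm = x_1x_2. S = -\tfrac{125}{4}x_1 + 7x_2 - 7.
  leading term x_1: subtract (\tfrac{125}{11})·k_3 from -\tfrac{125}{4}x_1 + 7x_2 - 7 → 7x_2 - 7
  leading term x_2: subtract (1)·k_4 from 7x_2 - 7 → 0
  remainder 0.

S(h_1,k_4): lcm = x_1x_2. S = -33x_1 + 7x_2 - 7.
  leading term x_1: subtract (12)·k_3 from -33x_1 + 7x_2 - 7 → 7x_2 - 7
  leading term x_2: subtract (1)·k_4 from 7x_2 - 7 → 0
  remainder 0.

S(h_2,k_4): lcm = x_1x_2. S = -\tfrac{121}{4}x_1 + 7x_2 - 7.
  leading term x_1: subtract (11)·k_3 from -\tfrac{121}{4}x_1 + 7x_2 - 7 → 7x_2 - 7
  leading term x_2: subtract (1)·k_4 from 7x_2 - 7 → 0
  remainder 0.

S(k_3,k_4): leading monomials are coprime, so the S-polynomial reduces to 0 (Buchberger's first criterion).
Every S-polynomial of the final basis reduces to 0, so we have a Gröbner basis.
Inter-reduce: drop elements whose leading term is divisible by another's, tail-reduce, and make monic.
Reduced Gröbner basis: {x_1, x_2 - 1}.

These coincide, so the ideals are equal.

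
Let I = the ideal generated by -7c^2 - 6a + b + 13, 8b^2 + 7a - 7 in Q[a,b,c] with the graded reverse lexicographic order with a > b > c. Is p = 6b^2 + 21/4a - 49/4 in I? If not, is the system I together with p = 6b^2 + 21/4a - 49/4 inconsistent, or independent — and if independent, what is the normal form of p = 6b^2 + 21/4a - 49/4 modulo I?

First compute the reduced Gröbner basis of I by Buchberger's algorithm.
f_1 = -7c^2 - 6a + b + 13, LT = c^2.
f_2 = 8b^2 + 7a - 7, LT = b^2.

The S-polynomials (S(f_1,f_2)) all reduce to 0 modulo the current basis, so we have a Gröbner basis.
Inter-reduce: drop elements whose leading term is divisible by another's, tail-reduce, and make monic.
Reduced Gröbner basis: {b^2 + 7/8a - 7/8, c^2 + 6/7a - 1/7b - 13/7}.
Label its elements g_1 = b^2 + 7/8a - 7/8, g_2 = c^2 + 6/7a - 1/7b - 13/7.

Reduce p = 6b^2 + 21/4a - 49/4 modulo G:
  leading term b^2: subtract (6)·g_1 from 6b^2 + 21/4a - 49/4 → -7
  leading term 1: no divisor's leading term divides it; move -7 to the remainder.
  normal form = -7.
The normal form is nonzero, so p ∉ I. Since p minus its normal form lies in I, I + (p) = I + (r) where r = -7; decide whether this ideal is the whole ring.
Here r = -7 is a nonzero constant, hence a unit: 1 ∈ I + (p), the Gröbner basis of I + (p) is {1}, and the enlarged system has no common solution — adjoining p is inconsistent.

The remainder on division by a Gröbner basis is unique — it is the normal form.

Adjoining 6b^2 + 21/4a - 49/4 makes the ideal the whole ring: the system is inconsistent.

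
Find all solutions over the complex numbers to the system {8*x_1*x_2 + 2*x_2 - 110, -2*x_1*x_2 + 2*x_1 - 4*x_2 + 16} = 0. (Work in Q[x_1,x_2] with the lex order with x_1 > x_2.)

{(-3, -5), (17/2, 11/7)}

Compute a lex Gröbner basis by Buchberger's algorithm.
f_1 = 8*x_1*x_2 + 2*x_2 - 110, LT = x_1*x_2.
f_2 = -2*x_1*x_2 + 2*x_1 - 4*x_2 + 16, LT = x_1*x_2.

S(f_1,f_2): lcm = x_1*x_2. S = x_1 - 7/4*x_2 - 23/4.
  reduce S modulo (f_1, f_2):
  remainder x_1 - 7/4*x_2 - 23/4 ≠ 0; add h_3 = x_1 - 7/4*x_2 - 23/4 to the basis.

S(f_1,h_3): lcm = x_1*x_2. S = 7/4*x_2**2 + 6*x_2 - 55/4.
  reduce S modulo (f_1, f_2, h_3):
  remainder 7/4*x_2**2 + 6*x_2 - 55/4 ≠ 0; add h_4 = 7/4*x_2**2 + 6*x_2 - 55/4 to the basis.

The other S-polynomials (S(f_2,h_3), S(f_1,h_4), S(f_2,h_4), S(h_3,h_4)) all reduce to 0 modulo the current basis, so we have a Gröbner basis.
Inter-reduce: drop elements whose leading term is divisible by another's, tail-reduce, and make monic.
Reduced Gröbner basis: {x_1 - 7/4*x_2 - 23/4, x_2**2 + 24/7*x_2 - 55/7}.

The lex basis is triangular: the last element involves only x_2. Solving x_2**2 + 24/7*x_2 - 55/7 = 0 gives x_2 ∈ {-5, 11/7}; substituting each value into the earlier elements determines the remaining variables.
  x_2 = -5: the earlier basis element becomes x_1 + 3 = 0, giving x_1 = -3 — point (-3, -5).
  x_2 = 11/7: the earlier basis element becomes x_1 - 17/2 = 0, giving x_1 = 17/2 — point (17/2, 11/7).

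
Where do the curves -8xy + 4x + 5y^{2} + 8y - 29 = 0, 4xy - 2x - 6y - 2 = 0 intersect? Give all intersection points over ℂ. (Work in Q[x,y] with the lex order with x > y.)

Compute a lex Gröbner basis by Buchberger's algorithm.
f_1 = -8xy + 4x + 5y^{2} + 8y - 29, LT = xy.
f_2 = 4xy - 2x - 6y - 2, LT = xy.

S(f_1,f_2): lcm = xy. S = -\tfrac{5}{8}y^{2} + \tfrac{1}{2}y + \tfrac{33}{8}.
  leading term y^{2}: no divisor's leading term divides it; move -\tfrac{5}{8}y^{2} to the remainder.
  leading term y: no divisor's leading term divides it; move \tfrac{1}{2}y to the remainder.
  leading term 1: no divisor's leading term divides it; move \tfrac{33}{8} to the remainder.
  remainder -\tfrac{5}{8}y^{2} + \tfrac{1}{2}y + \tfrac{33}{8} ≠ 0; add h_3 = -\tfrac{5}{8}y^{2} + \tfrac{1}{2}y + \tfrac{33}{8} to the basis.

S(f_1,h_3): lcm = xy^{2}. S = \tfrac{3}{10}xy + \tfrac{33}{5}x - \tfrac{5}{8}y^{3} - y^{2} + \tfrac{29}{8}y.
  leading term xy: subtract (-\tfrac{3}{80})·f_1 from \tfrac{3}{10}xy + \tfrac{33}{5}x - \tfrac{5}{8}y^{3} - y^{2} + \tfrac{29}{8}y → \tfrac{27}{4}x - \tfrac{5}{8}y^{3} - \tfrac{13}{16}y^{2} + \tfrac{157}{40}y - \tfrac{87}{80}
  leading term x: no divisor's leading term divides it; move \tfrac{27}{4}x to the remainder.
  leading term y^{3}: subtract (y)·h_3 from -\tfrac{5}{8}y^{3} - \tfrac{13}{16}y^{2} + \tfrac{157}{40}y - \tfrac{87}{80} → -\tfrac{21}{16}y^{2} - \tfrac{1}{5}y - \tfrac{87}{80}
  leading term y^{2}: subtract (\tfrac{21}{10})·h_3 from -\tfrac{21}{16}y^{2} - \tfrac{1}{5}y - \tfrac{87}{80} → -\tfrac{5}{4}y - \tfrac{39}{4}
  leading term y: no divisor's leading term divides it; move -\tfrac{5}{4}y to the remainder.
  leading term 1: no divisor's leading term divides it; move -\tfrac{39}{4} to the remainder.
  remainder \tfrac{27}{4}x - \tfrac{5}{4}y - \tfrac{39}{4} ≠ 0; add h_4 = \tfrac{27}{4}x - \tfrac{5}{4}y - \tfrac{39}{4} to the basis.

The other S-polynomials (S(f_2,h_3), S(f_1,h_4), S(f_2,h_4), S(h_3,h_4)) all reduce to 0 modulo the current basis, so we have a Gröbner basis.
Inter-reduce: drop elements whose leading term is divisible by another's, tail-reduce, and make monic.
Reduced Gröbner basis: {x - \tfrac{5}{27}y - \tfrac{13}{9}, y^{2} - \tfrac{4}{5}y - \tfrac{33}{5}}.

Since the basis is lex-ordered, y^{2} - \tfrac{4}{5}y - \tfrac{33}{5} is univariate in y. Its roots are {-11/5, 3}. Back-substituting each root into the other basis elements fixes the other coordinates.
  y = -11/5: the earlier basis element becomes x - \tfrac{28}{27} = 0, giving x = 28/27 — point (28/27, -11/5).
  y = 3: the earlier basis element becomes x - 2 = 0, giving x = 2 — point (2, 3).
Check: every point annihilates each of the original generators.

{(28/27, -11/5), (2, 3)}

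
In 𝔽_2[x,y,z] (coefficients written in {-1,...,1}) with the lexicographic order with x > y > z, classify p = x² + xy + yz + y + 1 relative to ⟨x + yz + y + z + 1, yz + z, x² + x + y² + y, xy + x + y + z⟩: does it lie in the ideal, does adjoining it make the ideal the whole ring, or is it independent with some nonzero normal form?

x² + xy + yz + y + 1 is independent of I; its normal form modulo I is z.

First compute the reduced Gröbner basis of I by Buchberger's algorithm.
f_1 = x + yz + y + z + 1, LT = x.
f_2 = yz + z, LT = yz.
f_3 = x² + x + y² + y, LT = x².
f_4 = xy + x + y + z, LT = xy.

S(f_1,f_4): lcm = xy. S = x + y²z + y² + yz + z.
  leading term x: subtract (1)·f_1 from x + y²z + y² + yz + z → y²z + y² + y + 1
  leading term y²z: subtract (y)·f_2 from y²z + y² + y + 1 → y² + yz + y + 1
  leading term y²: no divisor's leading term divides it; move y² to the remainder.
  leading term yz: subtract (1)·f_2 from yz + y + 1 → y + z + 1
  leading term y: no divisor's leading term divides it; move y to the remainder.
  leading term z: no divisor's leading term divides it; move z to the remainder.
  leading term 1: no divisor's leading term divides it; move 1 to the remainder.
  remainder y² + y + z + 1 ≠ 0; add h_5 = y² + y + z + 1 to the basis.

S(f_2,f_4): lcm = xyz. S = yz + z².
  leading term yz: subtract (1)·f_2 from yz + z² → z² + z
  leading term z²: no divisor's leading term divides it; move z² to the remainder.
  leading term z: no divisor's leading term divides it; move z to the remainder.
  remainder z² + z ≠ 0; add h_6 = z² + z to the basis.

The other S-polynomials (S(f_1,f_2), S(f_1,f_3), S(f_2,f_3), S(f_3,f_4), S(f_1,h_5), S(f_2,h_5), S(f_3,h_5), S(f_4,h_5), S(f_1,h_6), S(f_2,h_6), S(f_3,h_6), S(f_4,h_6), S(h_5,h_6)) all reduce to 0 modulo the current basis, so we have a Gröbner basis.
Inter-reduce: drop elements whose leading term is divisible by another's, tail-reduce, and make monic.
Reduced Gröbner basis: {x + y + 1, y² + y + z + 1, yz + z, z² + z}.
Label its elements g_1 = x + y + 1, g_2 = y² + y + z + 1, g_3 = yz + z, g_4 = z² + z.

Reduce p = x² + xy + yz + y + 1 modulo G:
  leading term x²: subtract (x)·g_1 from x² + xy + yz + y + 1 → x + yz + y + 1
  leading term x: subtract (1)·g_1 from x + yz + y + 1 → yz
  leading term yz: subtract (1)·g_3 from yz → z
  leading term z: no divisor's leading term divides it; move z to the remainder.
  normal form = z.
The normal form is nonzero, so p ∉ I. Since p minus its normal form lies in I, I + (p) = I + (r) where r = z; decide whether this ideal is the whole ring.
Run Buchberger on G together with r (pairs among the g_i already reduce to 0 since G is a Gröbner basis):
g_1 = x + y + 1, LT = x.
g_2 = y² + y + z + 1, LT = y².
g_3 = yz + z, LT = yz.
g_4 = z² + z, LT = z².
r = z, LT = z.

The S-polynomials (S(g_1,g_2), S(g_1,g_3), S(g_1,g_4), S(g_1,r), S(g_2,g_3), S(g_2,g_4), S(g_2,r), S(g_3,g_4), S(g_3,r), S(g_4,r)) all reduce to 0 modulo the current basis, so we have a Gröbner basis.
Inter-reduce: drop elements whose leading term is divisible by another's, tail-reduce, and make monic.
Reduced Gröbner basis: {x + y + 1, y² + y + 1, z}.
The reduced Gröbner basis of I + (p) is {x + y + 1, y² + y + 1, z} ≠ {1}, a proper ideal, so the enlarged system stays consistent: p is independent of I, with normal form z.

Ideal membership is decidable via reduction modulo a Gröbner basis.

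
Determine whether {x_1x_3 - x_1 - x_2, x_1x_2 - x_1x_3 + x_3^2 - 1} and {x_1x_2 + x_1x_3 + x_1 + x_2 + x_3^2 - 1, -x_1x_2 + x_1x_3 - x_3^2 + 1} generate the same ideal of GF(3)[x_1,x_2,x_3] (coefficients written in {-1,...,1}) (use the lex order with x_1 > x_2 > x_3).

Since reduced Gröbner bases are canonical representatives of ideals under a given ordering, it suffices to compute and compare them.
Buchberger on the first generating set:
f_1 = x_1x_3 - x_1 - x_2, LT = x_1x_3.
f_2 = x_1x_2 - x_1x_3 + x_3^2 - 1, LT = x_1x_2.

S(f_1,f_2): lcm = x_1x_2x_3. S = -x_1x_2 + x_1x_3^2 - x_2^2 - x_3^3 + x_3.
  leading term x_1x_2: subtract (-1)·f_2 from -x_1x_2 + x_1x_3^2 - x_2^2 - x_3^3 + x_3 → x_1x_3^2 - x_1x_3 - x_2^2 - x_3^3 + x_3^2 + x_3 - 1
  leading term x_1x_3^2: subtract (x_3)·f_1 from x_1x_3^2 - x_1x_3 - x_2^2 - x_3^3 + x_3^2 + x_3 - 1 → -x_2^2 + x_2x_3 - x_3^3 + x_3^2 + x_3 - 1
  leading term x_2^2: no divisor's leading term divides it; move -x_2^2 to the remainder.
  leading term x_2x_3: no divisor's leading term divides it; move x_2x_3 to the remainder.
  leading term x_3^3: no divisor's leading term divides it; move -x_3^3 to the remainder.
  leading term x_3^2: no divisor's leading term divides it; move x_3^2 to the remainder.
  leading term x_3: no divisor's leading term divides it; move x_3 to the remainder.
  leading term 1: no divisor's leading term divides it; move -1 to the remainder.
  remainder -x_2^2 + x_2x_3 - x_3^3 + x_3^2 + x_3 - 1 ≠ 0; add g_3 = -x_2^2 + x_2x_3 - x_3^3 + x_3^2 + x_3 - 1 to the basis.

S(f_1,g_3): leading monomials are coprime, so the S-polynomial reduces to 0 (Buchberger's first criterion).
S(f_2,g_3): lcm = x_1x_2^2. S = -x_1x_3^3 + x_1x_3^2 + x_1x_3 - x_1 + x_2x_3^2 - x_2.
  leading term x_1x_3^3: subtract (-x_3^2)·f_1 from -x_1x_3^3 + x_1x_3^2 + x_1x_3 - x_1 + x_2x_3^2 - x_2 → x_1x_3 - x_1 - x_2
  leading term x_1x_3: subtract (1)·f_1 from x_1x_3 - x_1 - x_2 → 0
  remainder 0.

Every S-polynomial of the final basis reduces to 0, so we have a Gröbner basis.
Inter-reduce: drop elements whose leading term is divisible by another's, tail-reduce, and make monic.
Reduced Gröbner basis: {x_1x_2 - x_1 - x_2 + x_3^2 - 1, x_1x_3 - x_1 - x_2, x_2^2 - x_2x_3 + x_3^3 - x_3^2 - x_3 + 1}.

Buchberger on the second generating set:
h_1 = x_1x_2 + x_1x_3 + x_1 + x_2 + x_3^2 - 1, LT = x_1x_2.
h_2 = -x_1x_2 + x_1x_3 - x_3^2 + 1, LT = x_1x_2.

S(h_1,h_2): lcm = x_1x_2. S = -x_1x_3 + x_1 + x_2.
  leading term x_1x_3: no divisor's leading term divides it; move -x_1x_3 to the remainder.
  leading term x_1: no divisor's leading term divides it; move x_1 to the remainder.
  leading term x_2: no divisor's leading term divides it; move x_2 to the remainder.
  remainder -x_1x_3 + x_1 + x_2 ≠ 0; add k_3 = -x_1x_3 + x_1 + x_2 to the basis.

S(h_1,k_3): lcm = x_1x_2x_3. S = x_1x_2 + x_1x_3^2 + x_1x_3 + x_2^2 + x_2x_3 + x_3^3 - x_3.
  leading term x_1x_2: subtract (1)·h_1 from x_1x_2 + x_1x_3^2 + x_1x_3 + x_2^2 + x_2x_3 + x_3^3 - x_3 → x_1x_3^2 - x_1 + x_2^2 + x_2x_3 - x_2 + x_3^3 - x_3^2 - x_3 + 1
  leading term x_1x_3^2: subtract (-x_3)·k_3 from x_1x_3^2 - x_1 + x_2^2 + x_2x_3 - x_2 + x_3^3 - x_3^2 - x_3 + 1 → x_1x_3 - x_1 + x_2^2 - x_2x_3 - x_2 + x_3^3 - x_3^2 - x_3 + 1
  leading term x_1x_3: subtract (-1)·k_3 from x_1x_3 - x_1 + x_2^2 - x_2x_3 - x_2 + x_3^3 - x_3^2 - x_3 + 1 → x_2^2 - x_2x_3 + x_3^3 - x_3^2 - x_3 + 1
  leading term x_2^2: no divisor's leading term divides it; move x_2^2 to the remainder.
  leading term x_2x_3: no divisor's leading term divides it; move -x_2x_3 to the remainder.
  leading term x_3^3: no divisor's leading term divides it; move x_3^3 to the remainder.
  leading term x_3^2: no divisor's leading term divides it; move -x_3^2 to the remainder.
  leading term x_3: no divisor's leading term divides it; move -x_3 to the remainder.
  leading term 1: no divisor's leading term divides it; move 1 to the remainder.
  remainder x_2^2 - x_2x_3 + x_3^3 - x_3^2 - x_3 + 1 ≠ 0; add k_4 = x_2^2 - x_2x_3 + x_3^3 - x_3^2 - x_3 + 1 to the basis.

S(h_2,k_3): lcm = x_1x_2x_3. S = x_1x_2 - x_1x_3^2 + x_2^2 + x_3^3 - x_3.
  leading term x_1x_2: subtract (1)·h_1 from x_1x_2 - x_1x_3^2 + x_2^2 + x_3^3 - x_3 → -x_1x_3^2 - x_1x_3 - x_1 + x_2^2 - x_2 + x_3^3 - x_3^2 - x_3 + 1
  leading term x_1x_3^2: subtract (x_3)·k_3 from -x_1x_3^2 - x_1x_3 - x_1 + x_2^2 - x_2 + x_3^3 - x_3^2 - x_3 + 1 → x_1x_3 - x_1 + x_2^2 - x_2x_3 - x_2 + x_3^3 - x_3^2 - x_3 + 1
  leading term x_1x_3: subtract (-1)·k_3 from x_1x_3 - x_1 + x_2^2 - x_2x_3 - x_2 + x_3^3 - x_3^2 - x_3 + 1 → x_2^2 - x_2x_3 + x_3^3 - x_3^2 - x_3 + 1
  leading term x_2^2: subtract (1)·k_4 from x_2^2 - x_2x_3 + x_3^3 - x_3^2 - x_3 + 1 → 0
  remainder 0.

S(h_1,k_4): lcm = x_1x_2^2. S = -x_1x_2x_3 + x_1x_2 - x_1x_3^3 + x_1x_3^2 + x_1x_3 - x_1 + x_2^2 + x_2x_3^2 - x_2.
  leading term x_1x_2x_3: subtract (-x_3)·h_1 from -x_1x_2x_3 + x_1x_2 - x_1x_3^3 + x_1x_3^2 + x_1x_3 - x_1 + x_2^2 + x_2x_3^2 - x_2 → x_1x_2 - x_1x_3^3 - x_1x_3^2 - x_1x_3 - x_1 + x_2^2 + x_2x_3^2 + x_2x_3 - x_2 + x_3^3 - x_3
  leading term x_1x_2: subtract (1)·h_1 from x_1x_2 - x_1x_3^3 - x_1x_3^2 - x_1x_3 - x_1 + x_2^2 + x_2x_3^2 + x_2x_3 - x_2 + x_3^3 - x_3 → -x_1x_3^3 - x_1x_3^2 + x_1x_3 + x_1 + x_2^2 + x_2x_3^2 + x_2x_3 + x_2 + x_3^3 - x_3^2 - x_3 + 1
  leading term x_1x_3^3: subtract (x_3^2)·k_3 from -x_1x_3^3 - x_1x_3^2 + x_1x_3 + x_1 + x_2^2 + x_2x_3^2 + x_2x_3 + x_2 + x_3^3 - x_3^2 - x_3 + 1 → x_1x_3^2 + x_1x_3 + x_1 + x_2^2 + x_2x_3 + x_2 + x_3^3 - x_3^2 - x_3 + 1
  leading term x_1x_3^2: subtract (-x_3)·k_3 from x_1x_3^2 + x_1x_3 + x_1 + x_2^2 + x_2x_3 + x_2 + x_3^3 - x_3^2 - x_3 + 1 → -x_1x_3 + x_1 + x_2^2 - x_2x_3 + x_2 + x_3^3 - x_3^2 - x_3 + 1
  leading term x_1x_3: subtract (1)·k_3 from -x_1x_3 + x_1 + x_2^2 - x_2x_3 + x_2 + x_3^3 - x_3^2 - x_3 + 1 → x_2^2 - x_2x_3 + x_3^3 - x_3^2 - x_3 + 1
  leading term x_2^2: subtract (1)·k_4 from x_2^2 - x_2x_3 + x_3^3 - x_3^2 - x_3 + 1 → 0
  remainder 0.

S(h_2,k_4): lcm = x_1x_2^2. S = -x_1x_3^3 + x_1x_3^2 + x_1x_3 - x_1 + x_2x_3^2 - x_2.
  leading term x_1x_3^3: subtract (x_3^2)·k_3 from -x_1x_3^3 + x_1x_3^2 + x_1x_3 - x_1 + x_2x_3^2 - x_2 → x_1x_3 - x_1 - x_2
  leading term x_1x_3: subtract (-1)·k_3 from x_1x_3 - x_1 - x_2 → 0
  remainder 0.

S(k_3,k_4): leading monomials are coprime, so the S-polynomial reduces to 0 (Buchberger's first criterion).
Every S-polynomial of the final basis reduces to 0, so we have a Gröbner basis.
Inter-reduce: drop elements whose leading term is divisible by another's, tail-reduce, and make monic.
Reduced Gröbner basis: {x_1x_2 - x_1 - x_2 + x_3^2 - 1, x_1x_3 - x_1 - x_2, x_2^2 - x_2x_3 + x_3^3 - x_3^2 - x_3 + 1}.

These coincide, so the ideals are equal.

Yes, the ideals are equal.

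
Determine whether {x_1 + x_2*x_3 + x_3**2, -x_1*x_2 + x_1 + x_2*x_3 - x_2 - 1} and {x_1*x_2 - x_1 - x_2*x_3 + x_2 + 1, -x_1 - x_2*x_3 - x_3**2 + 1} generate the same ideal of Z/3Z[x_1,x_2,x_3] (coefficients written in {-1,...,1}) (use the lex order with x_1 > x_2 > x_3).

No, the ideals differ.

Equality of ideals is decidable: compute both reduced Gröbner bases (unique for the ordering) and check whether they agree.
Buchberger on the first generating set:
f_1 = x_1 + x_2*x_3 + x_3**2, LT = x_1.
f_2 = -x_1*x_2 + x_1 + x_2*x_3 - x_2 - 1, LT = x_1*x_2.

S(f_1,f_2): lcm = x_1*x_2. S = x_1 + x_2**2*x_3 + x_2*x_3**2 + x_2*x_3 - x_2 - 1.
  leading term x_1: subtract (1)·f_1 from x_1 + x_2**2*x_3 + x_2*x_3**2 + x_2*x_3 - x_2 - 1 → x_2**2*x_3 + x_2*x_3**2 - x_2 - x_3**2 - 1
  leading term x_2**2*x_3: no divisor's leading term divides it; move x_2**2*x_3 to the remainder.
  leading term x_2*x_3**2: no divisor's leading term divides it; move x_2*x_3**2 to the remainder.
  leading term x_2: no divisor's leading term divides it; move -x_2 to the remainder.
  leading term x_3**2: no divisor's leading term divides it; move -x_3**2 to the remainder.
  leading term 1: no divisor's leading term divides it; move -1 to the remainder.
  remainder x_2**2*x_3 + x_2*x_3**2 - x_2 - x_3**2 - 1 ≠ 0; add g_3 = x_2**2*x_3 + x_2*x_3**2 - x_2 - x_3**2 - 1 to the basis.

The other S-polynomials (S(f_1,g_3), S(f_2,g_3)) all reduce to 0 modulo the current basis, so we have a Gröbner basis.
Inter-reduce: drop elements whose leading term is divisible by another's, tail-reduce, and make monic.
Reduced Gröbner basis: {x_1 + x_2*x_3 + x_3**2, x_2**2*x_3 + x_2*x_3**2 - x_2 - x_3**2 - 1}.

Buchberger on the second generating set:
h_1 = x_1*x_2 - x_1 - x_2*x_3 + x_2 + 1, LT = x_1*x_2.
h_2 = -x_1 - x_2*x_3 - x_3**2 + 1, LT = x_1.

S(h_1,h_2): lcm = x_1*x_2. S = -x_1 - x_2**2*x_3 - x_2*x_3**2 - x_2*x_3 - x_2 + 1.
  leading term x_1: subtract (1)·h_2 from -x_1 - x_2**2*x_3 - x_2*x_3**2 - x_2*x_3 - x_2 + 1 → -x_2**2*x_3 - x_2*x_3**2 - x_2 + x_3**2
  leading term x_2**2*x_3: no divisor's leading term divides it; move -x_2**2*x_3 to the remainder.
  leading term x_2*x_3**2: no divisor's leading term divides it; move -x_2*x_3**2 to the remainder.
  leading term x_2: no divisor's leading term divides it; move -x_2 to the remainder.
  leading term x_3**2: no divisor's leading term divides it; move x_3**2 to the remainder.
  remainder -x_2**2*x_3 - x_2*x_3**2 - x_2 + x_3**2 ≠ 0; add k_3 = -x_2**2*x_3 - x_2*x_3**2 - x_2 + x_3**2 to the basis.

The other S-polynomials (S(h_1,k_3), S(h_2,k_3)) all reduce to 0 modulo the current basis, so we have a Gröbner basis.
Inter-reduce: drop elements whose leading term is divisible by another's, tail-reduce, and make monic.
Reduced Gröbner basis: {x_1 + x_2*x_3 + x_3**2 - 1, x_2**2*x_3 + x_2*x_3**2 + x_2 - x_3**2}.

Since the reduced bases disagree, the two ideals are not the same.
The same test decides containment: I ⊆ J iff every generator of I reduces to 0 modulo a Gröbner basis of J.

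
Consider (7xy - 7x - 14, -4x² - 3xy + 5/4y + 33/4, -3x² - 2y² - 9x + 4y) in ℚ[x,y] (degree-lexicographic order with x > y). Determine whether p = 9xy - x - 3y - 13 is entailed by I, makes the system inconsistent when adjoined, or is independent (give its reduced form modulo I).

First compute the reduced Gröbner basis of I by Buchberger's algorithm.
f_1 = 7xy - 7x - 14, LT = xy.
f_2 = -4x² - 3xy + 5/4y + 33/4, LT = x².
f_3 = -3x² - 2y² - 9x + 4y, LT = x².

S(f_1,f_2): lcm = x²y. S = -¾xy² - x² + 5/16y² - 2x + 33/16y.
  leading term xy²: subtract (-3/28y)·f_1 from -¾xy² - x² + 5/16y² - 2x + 33/16y → -x² - ¾xy + 5/16y² - 2x + 9/16y
  leading term x²: subtract (¼)·f_2 from -x² - ¾xy + 5/16y² - 2x + 9/16y → 5/16y² - 2x + ¼y - 33/16
  leading term y²: no divisor's leading term divides it; move 5/16y² to the remainder.
  leading term x: no divisor's leading term divides it; move -2x to the remainder.
  leading term y: no divisor's leading term divides it; move ¼y to the remainder.
  leading term 1: no divisor's leading term divides it; move -33/16 to the remainder.
  remainder 5/16y² - 2x + ¼y - 33/16 ≠ 0; add h_4 = 5/16y² - 2x + ¼y - 33/16 to the basis.

S(f_1,f_3): lcm = x²y. S = -⅔y³ - x² - 3xy + 4/3y² - 2x.
  leading term y³: subtract (-32/15y)·h_4 from -⅔y³ - x² - 3xy + 4/3y² - 2x → -x² - 109/15xy + 28/15y² - 2x - 22/5y
  leading term x²: subtract (¼)·f_2 from -x² - 109/15xy + 28/15y² - 2x - 22/5y → -391/60xy + 28/15y² - 2x - 377/80y - 33/16
  leading term xy: subtract (-391/420)·f_1 from -391/60xy + 28/15y² - 2x - 377/80y - 33/16 → 28/15y² - 511/60x - 377/80y - 3623/240
  leading term y²: subtract (448/75)·h_4 from 28/15y² - 511/60x - 377/80y - 3623/240 → 343/100x - 7447/1200y - 3331/1200
  leading term x: no divisor's leading term divides it; move 343/100x to the remainder.
  leading term y: no divisor's leading term divides it; move -7447/1200y to the remainder.
  leading term 1: no divisor's leading term divides it; move -3331/1200 to the remainder.
  remainder 343/100x - 7447/1200y - 3331/1200 ≠ 0; add h_5 = 343/100x - 7447/1200y - 3331/1200 to the basis.

S(f_2,f_3): lcm = x². S = ¾xy - ⅔y² - 3x + 49/48y - 33/16.
  leading term xy: subtract (3/28)·f_1 from ¾xy - ⅔y² - 3x + 49/48y - 33/16 → -⅔y² - 9/4x + 49/48y - 9/16
  leading term y²: subtract (-32/15)·h_4 from -⅔y² - 9/4x + 49/48y - 9/16 → -391/60x + 373/240y - 397/80
  leading term x: subtract (-1955/1029)·h_5 from -391/60x + 373/240y - 397/80 → -63199/6174y - 63199/6174
  leading term y: no divisor's leading term divides it; move -63199/6174y to the remainder.
  leading term 1: no divisor's leading term divides it; move -63199/6174 to the remainder.
  remainder -63199/6174y - 63199/6174 ≠ 0; add h_6 = -63199/6174y - 63199/6174 to the basis.

The other S-polynomials (S(f_1,h_4), S(f_2,h_4), S(f_3,h_4), S(f_1,h_5), S(f_2,h_5), S(f_3,h_5), S(h_4,h_5), S(f_1,h_6), S(f_2,h_6), S(f_3,h_6), S(h_4,h_6), S(h_5,h_6)) all reduce to 0 modulo the current basis, so we have a Gröbner basis.
Inter-reduce: drop elements whose leading term is divisible by another's, tail-reduce, and make monic.
Reduced Gröbner basis: {x + 1, y + 1}.
Label its elements g_1 = x + 1, g_2 = y + 1.

Reduce p = 9xy - x - 3y - 13 modulo G:
  leading term xy: subtract (9y)·g_1 from 9xy - x - 3y - 13 → -x - 12y - 13
  leading term x: subtract (-1)·g_1 from -x - 12y - 13 → -12y - 12
  leading term y: subtract (-12)·g_2 from -12y - 12 → 0
  normal form = 0.
Since the normal form is 0, p ∈ I.

9xy - x - 3y - 13 lies in I (it reduces to 0).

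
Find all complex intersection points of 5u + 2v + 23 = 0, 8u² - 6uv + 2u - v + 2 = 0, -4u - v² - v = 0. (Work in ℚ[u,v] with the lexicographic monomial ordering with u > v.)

{(-3, -4)}

Compute a lex Gröbner basis by Buchberger's algorithm.
f_1 = 5u + 2v + 23, LT = u.
f_2 = 8u² - 6uv + 2u - v + 2, LT = u².
f_3 = -4u - v² - v, LT = u.

S(f_1,f_2): lcm = u². S = 23/20uv + 87/20u + ⅛v - ¼.
  leading term uv: subtract (23/100v)·f_1 from 23/20uv + 87/20u + ⅛v - ¼ → 87/20u - 23/50v² - 1033/200v - ¼
  leading term u: subtract (87/100)·f_1 from 87/20u - 23/50v² - 1033/200v - ¼ → -23/50v² - 1381/200v - 1013/50
  leading term v²: no divisor's leading term divides it; move -23/50v² to the remainder.
  leading term v: no divisor's leading term divides it; move -1381/200v to the remainder.
  leading term 1: no divisor's leading term divides it; move -1013/50 to the remainder.
  remainder -23/50v² - 1381/200v - 1013/50 ≠ 0; add h_4 = -23/50v² - 1381/200v - 1013/50 to the basis.

S(f_1,f_3): lcm = u. S = -¼v² + 3/20v + 23/5.
  leading term v²: subtract (25/46)·h_4 from -¼v² + 3/20v + 23/5 → 7181/1840v + 7181/460
  leading term v: no divisor's leading term divides it; move 7181/1840v to the remainder.
  leading term 1: no divisor's leading term divides it; move 7181/460 to the remainder.
  remainder 7181/1840v + 7181/460 ≠ 0; add h_5 = 7181/1840v + 7181/460 to the basis.

The other S-polynomials (S(f_2,f_3), S(f_1,h_4), S(f_2,h_4), S(f_3,h_4), S(f_1,h_5), S(f_2,h_5), S(f_3,h_5), S(h_4,h_5)) all reduce to 0 modulo the current basis, so we have a Gröbner basis.
Inter-reduce: drop elements whose leading term is divisible by another's, tail-reduce, and make monic.
Reduced Gröbner basis: {u + 3, v + 4}.

The lex basis is triangular: the last element involves only v. Solving v + 4 = 0 gives v ∈ {-4}; substituting each value into the earlier elements determines the remaining variables.
  v = -4: the earlier basis element becomes u + 3 = 0, giving u = -3 — point (-3, -4).
Substituting each solution back into the original system confirms all equations vanish.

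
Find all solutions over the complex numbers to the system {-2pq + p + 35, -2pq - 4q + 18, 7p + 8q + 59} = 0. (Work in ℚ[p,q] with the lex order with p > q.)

{(-5, -3)}

Compute a lex Gröbner basis by Buchberger's algorithm.
f_1 = -2pq + p + 35, LT = pq.
f_2 = -2pq - 4q + 18, LT = pq.
f_3 = 7p + 8q + 59, LT = p.

S(f_1,f_2): lcm = pq. S = -½p - 2q - 17/2.
  reduce S modulo (f_1, f_2, f_3):
  remainder -10/7q - 30/7 ≠ 0; add h_4 = -10/7q - 30/7 to the basis.

The other S-polynomials (S(f_1,f_3), S(f_2,f_3), S(f_1,h_4), S(f_2,h_4), S(f_3,h_4)) all reduce to 0 modulo the current basis, so we have a Gröbner basis.
Inter-reduce: drop elements whose leading term is divisible by another's, tail-reduce, and make monic.
Reduced Gröbner basis: {p + 5, q + 3}.

The lex basis is triangular: the last element involves only q. Solving q + 3 = 0 gives q ∈ {-3}; substituting each value into the earlier elements determines the remaining variables.
  q = -3: the earlier basis element becomes p + 5 = 0, giving p = -5 — point (-5, -3).
This is the nonlinear analogue of row-reducing a linear system.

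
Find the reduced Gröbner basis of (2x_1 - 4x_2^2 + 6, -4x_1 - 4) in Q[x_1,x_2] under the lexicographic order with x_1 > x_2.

f_1 = 2x_1 - 4x_2^2 + 6, LT = x_1.
f_2 = -4x_1 - 4, LT = x_1.

S(f_1,f_2): lcm = x_1. S = -2x_2^2 + 2.
  reduce S modulo (f_1, f_2):
  remainder -2x_2^2 + 2 ≠ 0; add g_3 = -2x_2^2 + 2 to the basis.

The other S-polynomials (S(f_1,g_3), S(f_2,g_3)) all reduce to 0 modulo the current basis, so we have a Gröbner basis.
Inter-reduce: drop elements whose leading term is divisible by another's, tail-reduce, and make monic.

G = {x_1 + 1, x_2^2 - 1}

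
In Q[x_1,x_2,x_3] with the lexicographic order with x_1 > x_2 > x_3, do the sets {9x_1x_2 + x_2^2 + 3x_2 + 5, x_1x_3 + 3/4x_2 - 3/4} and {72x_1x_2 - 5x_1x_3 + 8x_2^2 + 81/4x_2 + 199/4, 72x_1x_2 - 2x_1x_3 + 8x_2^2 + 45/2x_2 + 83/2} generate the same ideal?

No, the ideals differ.

Since reduced Gröbner bases are canonical representatives of ideals under a given ordering, it suffices to compute and compare them.
Buchberger on the first generating set:
f_1 = 9x_1x_2 + x_2^2 + 3x_2 + 5, LT = x_1x_2.
f_2 = x_1x_3 + 3/4x_2 - 3/4, LT = x_1x_3.

S(f_1,f_2): lcm = x_1x_2x_3. S = 1/9x_2^2x_3 - 3/4x_2^2 + 1/3x_2x_3 + 3/4x_2 + 5/9x_3.
  reduce S modulo (f_1, f_2):
  remainder 1/9x_2^2x_3 - 3/4x_2^2 + 1/3x_2x_3 + 3/4x_2 + 5/9x_3 ≠ 0; add g_3 = 1/9x_2^2x_3 - 3/4x_2^2 + 1/3x_2x_3 + 3/4x_2 + 5/9x_3 to the basis.

The other S-polynomials (S(f_1,g_3), S(f_2,g_3)) all reduce to 0 modulo the current basis, so we have a Gröbner basis.
Inter-reduce: drop elements whose leading term is divisible by another's, tail-reduce, and make monic.
Reduced Gröbner basis: {x_1x_2 + 1/9x_2^2 + 1/3x_2 + 5/9, x_1x_3 + 3/4x_2 - 3/4, x_2^2x_3 - 27/4x_2^2 + 3x_2x_3 + 27/4x_2 + 5x_3}.

Buchberger on the second generating set:
h_1 = 72x_1x_2 - 5x_1x_3 + 8x_2^2 + 81/4x_2 + 199/4, LT = x_1x_2.
h_2 = 72x_1x_2 - 2x_1x_3 + 8x_2^2 + 45/2x_2 + 83/2, LT = x_1x_2.

S(h_1,h_2): lcm = x_1x_2. S = -1/24x_1x_3 - 1/32x_2 + 11/96.
  reduce S modulo (h_1, h_2):
  remainder -1/24x_1x_3 - 1/32x_2 + 11/96 ≠ 0; add k_3 = -1/24x_1x_3 - 1/32x_2 + 11/96 to the basis.

S(h_1,k_3): lcm = x_1x_2x_3. S = -5/72x_1x_3^2 + 1/9x_2^2x_3 - 3/4x_2^2 + 9/32x_2x_3 + 11/4x_2 + 199/288x_3.
  reduce S modulo (h_1, h_2, k_3):
  remainder 1/9x_2^2x_3 - 3/4x_2^2 + 1/3x_2x_3 + 11/4x_2 + 1/2x_3 ≠ 0; add k_4 = 1/9x_2^2x_3 - 3/4x_2^2 + 1/3x_2x_3 + 11/4x_2 + 1/2x_3 to the basis.

The other S-polynomials (S(h_2,k_3), S(h_1,k_4), S(h_2,k_4), S(k_3,k_4)) all reduce to 0 modulo the current basis, so we have a Gröbner basis.
Inter-reduce: drop elements whose leading term is divisible by another's, tail-reduce, and make monic.
Reduced Gröbner basis: {x_1x_2 + 1/9x_2^2 + 1/3x_2 + 1/2, x_1x_3 + 3/4x_2 - 11/4, x_2^2x_3 - 27/4x_2^2 + 3x_2x_3 + 99/4x_2 + 9/2x_3}.

Since the reduced bases disagree, the two ideals are not the same.
The choice of monomial ordering does not affect the verdict — as long as both bases are computed under the same ordering, their equality decides ideal equality.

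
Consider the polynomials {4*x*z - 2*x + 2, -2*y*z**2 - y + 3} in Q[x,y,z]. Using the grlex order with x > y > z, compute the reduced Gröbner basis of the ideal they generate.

G = {y*z**2 + 1/2*y - 3/2, x*y - 2/3*y*z - 2*x - 1/3*y, x*z - 1/2*x + 1/2}

The reduced Gröbner basis is the canonical form of the ideal for this ordering.

f_1 = 4*x*z - 2*x + 2, LT = x*z.
f_2 = -2*y*z**2 - y + 3, LT = y*z**2.

S(f_1,f_2): lcm = x*y*z**2. S = -1/2*x*y*z - 1/2*x*y + 1/2*y*z + 3/2*x.
  reduce S modulo (f_1, f_2):
  remainder -3/4*x*y + 1/2*y*z + 3/2*x + 1/4*y ≠ 0; add g_3 = -3/4*x*y + 1/2*y*z + 3/2*x + 1/4*y to the basis.

The other S-polynomials (S(f_1,g_3), S(f_2,g_3)) all reduce to 0 modulo the current basis, so we have a Gröbner basis.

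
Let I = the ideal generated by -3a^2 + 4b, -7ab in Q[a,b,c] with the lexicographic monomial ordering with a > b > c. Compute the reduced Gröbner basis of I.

G = {a^2 - 4/3b, ab, b^2}

f_1 = -3a^2 + 4b, LT = a^2.
f_2 = -7ab, LT = ab.

S(f_1,f_2): lcm = a^2b. S = -4/3b^2.
  leading term b^2: no divisor's leading term divides it; move -4/3b^2 to the remainder.
  remainder -4/3b^2 ≠ 0; add g_3 = -4/3b^2 to the basis.

The other S-polynomials (S(f_1,g_3), S(f_2,g_3)) all reduce to 0 modulo the current basis, so we have a Gröbner basis.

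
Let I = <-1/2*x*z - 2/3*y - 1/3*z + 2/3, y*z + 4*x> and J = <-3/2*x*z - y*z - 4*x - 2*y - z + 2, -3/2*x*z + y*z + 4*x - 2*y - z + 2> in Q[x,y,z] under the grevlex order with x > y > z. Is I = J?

Equality of ideals is decidable: compute both reduced Gröbner bases (unique for the ordering) and check whether they agree.
Buchberger on the first generating set:
f_1 = -1/2*x*z - 2/3*y - 1/3*z + 2/3, LT = x*z.
f_2 = y*z + 4*x, LT = y*z.

S(f_1,f_2): lcm = x*y*z. S = -4*x**2 + 4/3*y**2 + 2/3*y*z - 4/3*y.
  leading term x**2: no divisor's leading term divides it; move -4*x**2 to the remainder.
  leading term y**2: no divisor's leading term divides it; move 4/3*y**2 to the remainder.
  leading term y*z: subtract (2/3)·f_2 from 2/3*y*z - 4/3*y → -8/3*x - 4/3*y
  leading term x: no divisor's leading term divides it; move -8/3*x to the remainder.
  leading term y: no divisor's leading term divides it; move -4/3*y to the remainder.
  remainder -4*x**2 + 4/3*y**2 - 8/3*x - 4/3*y ≠ 0; add g_3 = -4*x**2 + 4/3*y**2 - 8/3*x - 4/3*y to the basis.

The other S-polynomials (S(f_1,g_3), S(f_2,g_3)) all reduce to 0 modulo the current basis, so we have a Gröbner basis.
Inter-reduce: drop elements whose leading term is divisible by another's, tail-reduce, and make monic.
Reduced Gröbner basis: {x**2 - 1/3*y**2 + 2/3*x + 1/3*y, x*z + 4/3*y + 2/3*z - 4/3, y*z + 4*x}.

Buchberger on the second generating set:
h_1 = -3/2*x*z - y*z - 4*x - 2*y - z + 2, LT = x*z.
h_2 = -3/2*x*z + y*z + 4*x - 2*y - z + 2, LT = x*z.

S(h_1,h_2): lcm = x*z. S = 4/3*y*z + 16/3*x.
  leading term y*z: no divisor's leading term divides it; move 4/3*y*z to the remainder.
  leading term x: no divisor's leading term divides it; move 16/3*x to the remainder.
  remainder 4/3*y*z + 16/3*x ≠ 0; add k_3 = 4/3*y*z + 16/3*x to the basis.

S(h_1,k_3): lcm = x*y*z. S = 2/3*y**2*z - 4*x**2 + 8/3*x*y + 4/3*y**2 + 2/3*y*z - 4/3*y.
  leading term y**2*z: subtract (1/2*y)·k_3 from 2/3*y**2*z - 4*x**2 + 8/3*x*y + 4/3*y**2 + 2/3*y*z - 4/3*y → -4*x**2 + 4/3*y**2 + 2/3*y*z - 4/3*y
  leading term x**2: no divisor's leading term divides it; move -4*x**2 to the remainder.
  leading term y**2: no divisor's leading term divides it; move 4/3*y**2 to the remainder.
  leading term y*z: subtract (1/2)·k_3 from 2/3*y*z - 4/3*y → -8/3*x - 4/3*y
  leading term x: no divisor's leading term divides it; move -8/3*x to the remainder.
  leading term y: no divisor's leading term divides it; move -4/3*y to the remainder.
  remainder -4*x**2 + 4/3*y**2 - 8/3*x - 4/3*y ≠ 0; add k_4 = -4*x**2 + 4/3*y**2 - 8/3*x - 4/3*y to the basis.

The other S-polynomials (S(h_2,k_3), S(h_1,k_4), S(h_2,k_4), S(k_3,k_4)) all reduce to 0 modulo the current basis, so we have a Gröbner basis.
Inter-reduce: drop elements whose leading term is divisible by another's, tail-reduce, and make monic.
Reduced Gröbner basis: {x**2 - 1/3*y**2 + 2/3*x + 1/3*y, x*z + 4/3*y + 2/3*z - 4/3, y*z + 4*x}.

These coincide, so the ideals are equal.

Yes, the ideals are equal.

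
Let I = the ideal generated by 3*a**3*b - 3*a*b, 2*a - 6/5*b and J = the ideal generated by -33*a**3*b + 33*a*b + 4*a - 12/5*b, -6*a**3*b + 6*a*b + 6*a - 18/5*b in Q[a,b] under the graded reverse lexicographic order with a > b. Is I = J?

Two ideals are equal iff their reduced Gröbner bases coincide (the reduced basis is unique for a fixed ordering).
Buchberger on the first generating set:
f_1 = 3*a**3*b - 3*a*b, LT = a**3*b.
f_2 = 2*a - 6/5*b, LT = a.

S(f_1,f_2): lcm = a**3*b. S = 3/5*a**2*b**2 - a*b.
  leading term a**2*b**2: subtract (3/10*a*b**2)·f_2 from 3/5*a**2*b**2 - a*b → 9/25*a*b**3 - a*b
  leading term a*b**3: subtract (9/50*b**3)·f_2 from 9/25*a*b**3 - a*b → 27/125*b**4 - a*b
  leading term b**4: no divisor's leading term divides it; move 27/125*b**4 to the remainder.
  leading term a*b: subtract (-1/2*b)·f_2 from -a*b → -3/5*b**2
  leading term b**2: no divisor's leading term divides it; move -3/5*b**2 to the remainder.
  remainder 27/125*b**4 - 3/5*b**2 ≠ 0; add g_3 = 27/125*b**4 - 3/5*b**2 to the basis.

The other S-polynomials (S(f_1,g_3), S(f_2,g_3)) all reduce to 0 modulo the current basis, so we have a Gröbner basis.
Inter-reduce: drop elements whose leading term is divisible by another's, tail-reduce, and make monic.
Reduced Gröbner basis: {b**4 - 25/9*b**2, a - 3/5*b}.

Buchberger on the second generating set:
h_1 = -33*a**3*b + 33*a*b + 4*a - 12/5*b, LT = a**3*b.
h_2 = -6*a**3*b + 6*a*b + 6*a - 18/5*b, LT = a**3*b.

S(h_1,h_2): lcm = a**3*b. S = 29/33*a - 29/55*b.
  leading term a: no divisor's leading term divides it; move 29/33*a to the remainder.
  leading term b: no divisor's leading term divides it; move -29/55*b to the remainder.
  remainder 29/33*a - 29/55*b ≠ 0; add k_3 = 29/33*a - 29/55*b to the basis.

S(h_1,k_3): lcm = a**3*b. S = 3/5*a**2*b**2 - a*b - 4/33*a + 4/55*b.
  leading term a**2*b**2: subtract (99/145*a*b**2)·k_3 from 3/5*a**2*b**2 - a*b - 4/33*a + 4/55*b → 9/25*a*b**3 - a*b - 4/33*a + 4/55*b
  leading term a*b**3: subtract (297/725*b**3)·k_3 from 9/25*a*b**3 - a*b - 4/33*a + 4/55*b → 27/125*b**4 - a*b - 4/33*a + 4/55*b
  leading term b**4: no divisor's leading term divides it; move 27/125*b**4 to the remainder.
  leading term a*b: subtract (-33/29*b)·k_3 from -a*b - 4/33*a + 4/55*b → -3/5*b**2 - 4/33*a + 4/55*b
  leading term b**2: no divisor's leading term divides it; move -3/5*b**2 to the remainder.
  leading term a: subtract (-4/29)·k_3 from -4/33*a + 4/55*b → 0
  remainder 27/125*b**4 - 3/5*b**2 ≠ 0; add k_4 = 27/125*b**4 - 3/5*b**2 to the basis.

The other S-polynomials (S(h_2,k_3), S(h_1,k_4), S(h_2,k_4), S(k_3,k_4)) all reduce to 0 modulo the current basis, so we have a Gröbner basis.
Inter-reduce: drop elements whose leading term is divisible by another's, tail-reduce, and make monic.
Reduced Gröbner basis: {b**4 - 25/9*b**2, a - 3/5*b}.

Same reduced basis, so the two generating sets span the same ideal.
The choice of monomial ordering does not affect the verdict — as long as both bases are computed under the same ordering, their equality decides ideal equality.

Yes, the ideals are equal.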